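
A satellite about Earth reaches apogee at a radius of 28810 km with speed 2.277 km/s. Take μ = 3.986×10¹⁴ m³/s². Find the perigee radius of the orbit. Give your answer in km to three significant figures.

perigee radius ≈ 6640 km

r_a = 2.881×10⁷ m.
Specific energy ε = v²/2 − μ/r = -1.124×10⁷ J/kg, so a = −μ/(2ε) = 1.773×10⁷ m.
The apsides satisfy r_p + r_a = 2a, so the perigee radius is 2a − r_a = 6.643×10⁶ m = 6642.8 km.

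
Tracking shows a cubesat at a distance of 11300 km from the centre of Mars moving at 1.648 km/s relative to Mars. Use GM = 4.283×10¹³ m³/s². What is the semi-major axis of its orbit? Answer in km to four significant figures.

a ≈ 8804 km

r = 1.130×10⁷ m.
Specific orbital energy ε = v²/2 − μ/r = (1648)²/2 − 4.283×10¹³/1.130×10⁷ = -2.432×10⁶ J/kg.
Since ε = −μ/(2a), a = −μ/(2ε) = 8.804×10⁶ m = 8804.4 km.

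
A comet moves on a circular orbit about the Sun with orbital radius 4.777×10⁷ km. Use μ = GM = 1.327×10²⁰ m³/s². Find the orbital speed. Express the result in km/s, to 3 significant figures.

r = 4.777×10⁷ km = 4.777×10¹⁰ m.
For a circular orbit v = √(μ/r) = √(1.327×10²⁰ / 4.777×10¹⁰) = √(2.778×10⁹) = 52710 m/s.
That is 52.71 km/s.

v ≈ 52.7 km/s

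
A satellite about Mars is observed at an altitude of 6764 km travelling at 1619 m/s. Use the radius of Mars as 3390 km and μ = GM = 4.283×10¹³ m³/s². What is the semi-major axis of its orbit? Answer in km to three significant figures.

r = 3390 + 6764 = 10154 km = 1.015×10⁷ m.
Specific orbital energy ε = v²/2 − μ/r = (1619)²/2 − 4.283×10¹³/1.015×10⁷ = -2.907×10⁶ J/kg.
Since ε = −μ/(2a), a = −μ/(2ε) = 7.366×10⁶ m = 7365.5 km.

a ≈ 7370 km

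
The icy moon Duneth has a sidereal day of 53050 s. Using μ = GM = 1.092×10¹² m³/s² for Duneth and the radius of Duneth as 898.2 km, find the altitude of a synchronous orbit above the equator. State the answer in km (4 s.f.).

h_sync ≈ 3372 km

A synchronous orbit has period T, so by Kepler's third law a = (μT²/4π²)^(1/3).
μT²/4π² = 1.092×10¹² × (5.305×10⁴)² / 39.48 = 7.785×10¹⁹ m³.
a = 4.270×10⁶ m = 4269.8 km.
Altitude h = a − R = 4269.8 − 898.2 = 3371.6 km.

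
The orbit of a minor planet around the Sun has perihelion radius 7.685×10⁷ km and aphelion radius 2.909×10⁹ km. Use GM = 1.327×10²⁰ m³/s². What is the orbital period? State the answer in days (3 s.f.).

Semi-major axis a = (r_p + r_a)/2 = (7.6850×10⁷ + 2.9090×10⁹)/2 = 1.4929×10⁹ km = 1.493×10¹² m.
By Kepler's third law T = 2π√(a³/μ) = 2π × 1.584×10⁸ = 9.950×10⁸ s.
= 11520 days.

T ≈ 11500 days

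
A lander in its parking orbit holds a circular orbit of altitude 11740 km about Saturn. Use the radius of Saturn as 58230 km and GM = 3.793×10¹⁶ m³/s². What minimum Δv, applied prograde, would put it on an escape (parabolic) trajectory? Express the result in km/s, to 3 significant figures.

Δv ≈ 9.64 km/s

r = 58230 + 11740 = 69970 km = 6.9970×10⁷ m.
Circular speed v_c = √(μ/r) = 23280 m/s.
Escape speed v_esc = √(2μ/r) = √2 × v_c = 32930 m/s.
Δv = v_esc − v_c = 9644 m/s = 9.644 km/s.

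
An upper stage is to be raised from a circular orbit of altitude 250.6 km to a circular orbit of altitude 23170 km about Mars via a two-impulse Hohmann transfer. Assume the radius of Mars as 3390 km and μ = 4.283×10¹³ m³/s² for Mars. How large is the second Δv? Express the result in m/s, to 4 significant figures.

Δv ≈ 646.3 m/s

r₁ = 3390 + 250.6 = 3640.6 km = 3.6406×10⁶ m.
r₂ = 3390 + 23170 = 26560 km = 2.6560×10⁷ m.
Transfer ellipse a_t = (r₁ + r₂)/2 = 1.510×10⁷ m.
At r₁: circular v_c1 = √(μ/r₁) = 3430 m/s; transfer-periapsis v_p = √[μ(2/r₁ − 1/a_t)] = 4549 m/s.
At r₂: circular v_c2 = √(μ/r₂) = 1270 m/s; transfer-apoapsis v_a = √[μ(2/r₂ − 1/a_t)] = 623.5 m/s.
Δv₂ = v_c2 − v_a = 646.3 m/s.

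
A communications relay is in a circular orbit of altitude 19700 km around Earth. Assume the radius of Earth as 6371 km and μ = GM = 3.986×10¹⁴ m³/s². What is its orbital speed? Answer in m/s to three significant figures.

v ≈ 3910 m/s

r = 6371 + 19700 = 26071 km = 2.6071×10⁷ m.
For a circular orbit v = √(μ/r) = √(3.986×10¹⁴ / 2.607×10⁷) = √(1.529×10⁷) = 3910 m/s.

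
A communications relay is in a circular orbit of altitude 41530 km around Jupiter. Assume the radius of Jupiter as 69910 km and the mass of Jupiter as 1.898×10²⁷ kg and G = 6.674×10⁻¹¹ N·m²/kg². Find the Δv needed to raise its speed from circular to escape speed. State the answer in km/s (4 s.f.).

μ = GM = 6.674×10⁻¹¹ × 1.898×10²⁷ = 1.267×10¹⁷ m³/s².
r = 69910 + 41530 = 111440 km = 1.1144×10⁸ m.
Circular speed v_c = √(μ/r) = 33710 m/s.
Escape speed v_esc = √(2μ/r) = √2 × v_c = 47680 m/s.
Δv = v_esc − v_c = 13970 m/s = 13.97 km/s.

Δv ≈ 13.97 km/s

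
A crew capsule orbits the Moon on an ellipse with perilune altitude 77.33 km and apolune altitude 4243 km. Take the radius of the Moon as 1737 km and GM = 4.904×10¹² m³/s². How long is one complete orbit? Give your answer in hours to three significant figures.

r_p = 1737 + 77.33 = 1814.3 km = 1.8143×10⁶ m.
r_a = 1737 + 4243 = 5980.0 km = 5.9800×10⁶ m.
Semi-major axis a = (r_p + r_a)/2 = (1814.3 + 5980.0)/2 = 3897.2 km = 3.897×10⁶ m.
By Kepler's third law T = 2π√(a³/μ) = 2π × 3.474×10³ = 2.183×10⁴ s.
= 6.064 hours.

T ≈ 6.06 hours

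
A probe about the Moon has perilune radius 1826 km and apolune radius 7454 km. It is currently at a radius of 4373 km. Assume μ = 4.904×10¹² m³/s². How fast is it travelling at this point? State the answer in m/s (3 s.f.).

Semi-major axis a = (r_p + r_a)/2 = 4640.0 km = 4.640×10⁶ m.
Vis-viva: v² = μ(2/r − 1/a) = 4.904×10¹² × (4.574×10⁻⁷ − 2.155×10⁻⁷) = 1.186×10⁶ m²/s².
v = 1089 m/s.

v ≈ 1090 m/s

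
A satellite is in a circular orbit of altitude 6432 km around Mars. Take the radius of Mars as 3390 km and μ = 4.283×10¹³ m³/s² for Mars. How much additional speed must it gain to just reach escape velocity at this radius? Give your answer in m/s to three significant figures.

r = 3390 + 6432 = 9822.0 km = 9.8220×10⁶ m.
Circular speed v_c = √(μ/r) = 2088 m/s.
Escape speed v_esc = √(2μ/r) = √2 × v_c = 2953 m/s.
Δv = v_esc − v_c = 865.0 m/s.

Δv ≈ 865 m/s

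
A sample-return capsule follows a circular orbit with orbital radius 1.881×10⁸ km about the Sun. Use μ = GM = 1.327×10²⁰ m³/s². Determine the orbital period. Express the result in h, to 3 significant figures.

T ≈ 12400 h

r = 1.881×10⁸ km = 1.881×10¹¹ m.
Kepler's third law: T = 2π√(r³/μ) = 2π√((1.881×10¹¹)³ / 1.327×10²⁰).
r³/μ = 5.015×10¹³ s², so T = 2π × 7.082×10⁶ = 4.450×10⁷ s.
Converting: 4.450×10⁷ s ÷ 3600 = 12360 h.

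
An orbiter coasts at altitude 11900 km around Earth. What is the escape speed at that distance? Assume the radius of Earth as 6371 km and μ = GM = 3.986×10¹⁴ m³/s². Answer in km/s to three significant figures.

v_esc ≈ 6.61 km/s

r = 6371 + 11900 = 18271 km = 1.8271×10⁷ m.
Escape speed v_esc = √(2μ/r) = √(2 × 3.986×10¹⁴ / 1.827×10⁷) = √(4.363×10⁷) = 6605 m/s.
= 6.605 km/s.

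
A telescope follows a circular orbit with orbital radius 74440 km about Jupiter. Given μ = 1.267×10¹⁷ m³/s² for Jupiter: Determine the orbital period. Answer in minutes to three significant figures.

r = 74440 km = 7.444×10⁷ m.
Kepler's third law: T = 2π√(r³/μ) = 2π√((7.444×10⁷)³ / 1.267×10¹⁷).
r³/μ = 3.256×10⁶ s², so T = 2π × 1.804×10³ = 1.134×10⁴ s.
Converting: 1.134×10⁴ s ÷ 60.00 = 189.0 minutes.

T ≈ 189 minutes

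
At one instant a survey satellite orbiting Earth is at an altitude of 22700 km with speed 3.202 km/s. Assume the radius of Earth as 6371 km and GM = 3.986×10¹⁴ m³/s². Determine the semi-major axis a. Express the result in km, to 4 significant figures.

a ≈ 23220 km

r = 6371 + 22700 = 29071 km = 2.907×10⁷ m.
Vis-viva rearranged: 1/a = 2/r − v²/μ = 6.880×10⁻⁸ − 2.572×10⁻⁸ = 4.308×10⁻⁸ m⁻¹.
a = 2.322×10⁷ m = 23215 km.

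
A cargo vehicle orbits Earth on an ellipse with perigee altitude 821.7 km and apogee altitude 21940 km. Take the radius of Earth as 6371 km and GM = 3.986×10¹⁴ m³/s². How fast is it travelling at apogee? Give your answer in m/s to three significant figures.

v ≈ 2390 m/s

r_p = 6371 + 821.7 = 7192.7 km = 7.1927×10⁶ m.
r_a = 6371 + 21940 = 28311 km = 2.8311×10⁷ m.
Semi-major axis a = (r_p + r_a)/2 = 17752 km = 1.775×10⁷ m.
Vis-viva: v² = μ(2/r − 1/a) = 3.986×10¹⁴ × (7.064×10⁻⁸ − 5.633×10⁻⁸) = 5.705×10⁶ m²/s².
v = 2388 m/s.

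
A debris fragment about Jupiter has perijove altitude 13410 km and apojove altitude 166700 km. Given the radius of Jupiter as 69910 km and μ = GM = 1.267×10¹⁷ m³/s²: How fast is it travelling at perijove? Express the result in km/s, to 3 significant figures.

v ≈ 47.4 km/s

r_p = 69910 + 13410 = 83320 km = 8.3320×10⁷ m.
r_a = 69910 + 166700 = 236610 km = 2.3661×10⁸ m.
Semi-major axis a = (r_p + r_a)/2 = 1.5996×10⁵ km = 1.600×10⁸ m.
Vis-viva: v² = μ(2/r − 1/a) = 1.267×10¹⁷ × (2.400×10⁻⁸ − 6.251×10⁻⁹) = 2.249×10⁹ m²/s².
v = 47430 m/s = 47.43 km/s.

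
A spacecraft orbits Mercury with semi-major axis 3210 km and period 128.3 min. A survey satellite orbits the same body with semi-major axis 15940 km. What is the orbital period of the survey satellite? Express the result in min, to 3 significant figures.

T₂ ≈ 1420 min

Kepler's third law: T² ∝ a³, so T₂ = T₁ (a₂/a₁)^(3/2).
a₂/a₁ = 4.966, (a₂/a₁)^(3/2) = 11.07.
T₂ = 128.3 × 11.07 = 1420 min.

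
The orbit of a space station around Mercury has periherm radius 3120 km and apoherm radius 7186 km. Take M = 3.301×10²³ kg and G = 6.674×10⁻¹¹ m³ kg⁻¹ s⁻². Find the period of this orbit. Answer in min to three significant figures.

T ≈ 261 min

μ = GM = 6.674×10⁻¹¹ × 3.301×10²³ = 2.203×10¹³ m³/s².
Semi-major axis a = (r_p + r_a)/2 = (3120.0 + 7186.0)/2 = 5153.0 km = 5.153×10⁶ m.
By Kepler's third law T = 2π√(a³/μ) = 2π × 2.492×10³ = 1.566×10⁴ s.
= 261.0 min.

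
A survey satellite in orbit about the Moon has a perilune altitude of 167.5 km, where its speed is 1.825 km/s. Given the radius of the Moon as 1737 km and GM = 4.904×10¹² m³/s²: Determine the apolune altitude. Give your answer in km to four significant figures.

r_p = 1737 + 167.5 = 1904.5 km = 1.904×10⁶ m.
Specific energy ε = v²/2 − μ/r = -9.096×10⁵ J/kg, so a = −μ/(2ε) = 2.696×10⁶ m.
The apsides satisfy r_p + r_a = 2a, so the apolune radius is 2a − r_p = 3.487×10⁶ m = 3486.6 km.
Apolune altitude = 3486.6 − 1737 = 1749.6 km.

apolune altitude ≈ 1750 km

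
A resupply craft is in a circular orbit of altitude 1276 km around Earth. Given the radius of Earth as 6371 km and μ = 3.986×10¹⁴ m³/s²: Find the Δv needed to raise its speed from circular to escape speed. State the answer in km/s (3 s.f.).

Δv ≈ 2.99 km/s

r = 6371 + 1276 = 7647.0 km = 7.6470×10⁶ m.
Circular speed v_c = √(μ/r) = 7220 m/s.
Escape speed v_esc = √(2μ/r) = √2 × v_c = 10210 m/s.
Δv = v_esc − v_c = 2991 m/s = 2.991 km/s.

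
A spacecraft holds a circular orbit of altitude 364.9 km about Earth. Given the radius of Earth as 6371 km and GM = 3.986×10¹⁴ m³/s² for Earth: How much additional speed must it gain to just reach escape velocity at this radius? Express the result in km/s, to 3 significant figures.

r = 6371 + 364.9 = 6735.9 km = 6.7359×10⁶ m.
Circular speed v_c = √(μ/r) = 7693 m/s.
Escape speed v_esc = √(2μ/r) = √2 × v_c = 10880 m/s.
Δv = v_esc − v_c = 3186 m/s = 3.186 km/s.

Δv ≈ 3.19 km/s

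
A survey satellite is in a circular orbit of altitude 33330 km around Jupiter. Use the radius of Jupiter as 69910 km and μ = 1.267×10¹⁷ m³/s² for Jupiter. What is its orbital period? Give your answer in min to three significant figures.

T ≈ 309 min

r = 69910 + 33330 = 103240 km = 1.0324×10⁸ m.
Kepler's third law: T = 2π√(r³/μ) = 2π√((1.032×10⁸)³ / 1.267×10¹⁷).
r³/μ = 8.685×10⁶ s², so T = 2π × 2.947×10³ = 1.852×10⁴ s.
Converting: 1.852×10⁴ s ÷ 60.00 = 308.6 min.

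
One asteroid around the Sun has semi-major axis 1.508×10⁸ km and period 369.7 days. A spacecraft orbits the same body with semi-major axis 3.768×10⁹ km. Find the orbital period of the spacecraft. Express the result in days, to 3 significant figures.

T₂ ≈ 46200 days

Kepler's third law: T² ∝ a³, so T₂ = T₁ (a₂/a₁)^(3/2).
a₂/a₁ = 24.99, (a₂/a₁)^(3/2) = 124.9.
T₂ = 369.7 × 124.9 = 46180 days.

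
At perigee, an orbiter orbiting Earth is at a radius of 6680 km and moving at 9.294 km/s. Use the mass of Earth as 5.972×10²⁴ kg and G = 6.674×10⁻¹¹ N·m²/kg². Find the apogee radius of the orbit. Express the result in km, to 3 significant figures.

μ = GM = 6.674×10⁻¹¹ × 5.972×10²⁴ = 3.986×10¹⁴ m³/s².
r_p = 6.680×10⁶ m.
Specific energy ε = v²/2 − μ/r = -1.648×10⁷ J/kg, so a = −μ/(2ε) = 1.209×10⁷ m.
The apsides satisfy r_p + r_a = 2a, so the apogee radius is 2a − r_p = 1.751×10⁷ m = 17509 km.

apogee radius ≈ 17500 km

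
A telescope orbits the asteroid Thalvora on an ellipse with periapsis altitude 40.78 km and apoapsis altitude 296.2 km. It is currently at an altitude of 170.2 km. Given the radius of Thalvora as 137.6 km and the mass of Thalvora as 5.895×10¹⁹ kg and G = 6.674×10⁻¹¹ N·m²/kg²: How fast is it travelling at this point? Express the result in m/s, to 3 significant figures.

μ = GM = 6.674×10⁻¹¹ × 5.895×10¹⁹ = 3.934×10⁹ m³/s².
r_p = 137.6 + 40.78 = 178.38 km = 1.7838×10⁵ m.
r_a = 137.6 + 296.2 = 433.80 km = 4.3380×10⁵ m.
r = 137.6 + 170.2 = 307.80 km = 3.078×10⁵ m.
Semi-major axis a = (r_p + r_a)/2 = 306.09 km = 3.061×10⁵ m.
Vis-viva: v² = μ(2/r − 1/a) = 3.934×10⁹ × (6.498×10⁻⁶ − 3.267×10⁻⁶) = 1.271×10⁴ m²/s².
v = 112.7 m/s.

v ≈ 113 m/s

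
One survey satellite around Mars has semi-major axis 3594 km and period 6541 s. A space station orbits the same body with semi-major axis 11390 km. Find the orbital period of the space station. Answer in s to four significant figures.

T₂ ≈ 36900 s

Kepler's third law: T² ∝ a³, so T₂ = T₁ (a₂/a₁)^(3/2).
a₂/a₁ = 3.169, (a₂/a₁)^(3/2) = 5.642.
T₂ = 6541 × 5.642 = 36900 s.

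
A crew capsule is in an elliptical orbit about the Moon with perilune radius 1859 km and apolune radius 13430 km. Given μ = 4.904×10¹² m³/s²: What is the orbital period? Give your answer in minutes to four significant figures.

T ≈ 999.5 minutes

Semi-major axis a = (r_p + r_a)/2 = (1859.0 + 13430)/2 = 7644.5 km = 7.644×10⁶ m.
By Kepler's third law T = 2π√(a³/μ) = 2π × 9.544×10³ = 5.997×10⁴ s.
= 999.5 minutes.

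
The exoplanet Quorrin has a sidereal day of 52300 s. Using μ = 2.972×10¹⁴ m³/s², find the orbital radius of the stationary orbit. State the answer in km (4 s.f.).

A synchronous orbit has period T, so by Kepler's third law a = (μT²/4π²)^(1/3).
μT²/4π² = 2.972×10¹⁴ × (5.230×10⁴)² / 39.48 = 2.059×10²² m³.
a = 2.741×10⁷ m = 27409 km.

r_sync ≈ 27410 km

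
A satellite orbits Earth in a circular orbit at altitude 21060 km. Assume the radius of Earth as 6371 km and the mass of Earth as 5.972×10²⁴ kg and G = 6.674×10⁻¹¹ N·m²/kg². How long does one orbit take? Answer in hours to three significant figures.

T ≈ 12.6 hours

μ = GM = 6.674×10⁻¹¹ × 5.972×10²⁴ = 3.986×10¹⁴ m³/s².
r = 6371 + 21060 = 27431 km = 2.7431×10⁷ m.
Kepler's third law: T = 2π√(r³/μ) = 2π√((2.743×10⁷)³ / 3.986×10¹⁴).
r³/μ = 5.179×10⁷ s², so T = 2π × 7.196×10³ = 4.522×10⁴ s.
Converting: 4.522×10⁴ s ÷ 3600 = 12.56 hours.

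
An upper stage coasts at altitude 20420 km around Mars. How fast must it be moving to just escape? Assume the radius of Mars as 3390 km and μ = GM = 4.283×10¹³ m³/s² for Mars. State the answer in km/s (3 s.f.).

r = 3390 + 20420 = 23810 km = 2.3810×10⁷ m.
Escape speed v_esc = √(2μ/r) = √(2 × 4.283×10¹³ / 2.381×10⁷) = √(3.598×10⁶) = 1897 m/s.
= 1.897 km/s.

v_esc ≈ 1.90 km/s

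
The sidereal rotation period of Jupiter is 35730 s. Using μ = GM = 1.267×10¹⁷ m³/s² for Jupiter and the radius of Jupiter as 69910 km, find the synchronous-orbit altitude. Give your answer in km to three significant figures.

A synchronous orbit has period T, so by Kepler's third law a = (μT²/4π²)^(1/3).
μT²/4π² = 1.267×10¹⁷ × (3.573×10⁴)² / 39.48 = 4.097×10²⁴ m³.
a = 1.600×10⁸ m = 1.6002×10⁵ km.
Altitude h = a − R = 1.6002×10⁵ − 69910 = 90105 km.

h_sync ≈ 90100 km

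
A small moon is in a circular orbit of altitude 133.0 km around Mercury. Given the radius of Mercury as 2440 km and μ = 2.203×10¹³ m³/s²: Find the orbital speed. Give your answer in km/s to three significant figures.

r = 2440 + 133.0 = 2573.0 km = 2.5730×10⁶ m.
For a circular orbit v = √(μ/r) = √(2.203×10¹³ / 2.573×10⁶) = √(8.562×10⁶) = 2926 m/s.
That is 2.926 km/s.

v ≈ 2.93 km/s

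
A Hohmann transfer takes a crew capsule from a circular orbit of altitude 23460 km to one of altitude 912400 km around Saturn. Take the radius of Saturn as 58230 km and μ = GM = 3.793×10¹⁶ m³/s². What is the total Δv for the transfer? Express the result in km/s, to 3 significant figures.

Δv_total ≈ 11.5 km/s

r₁ = 58230 + 23460 = 81690 km = 8.1690×10⁷ m.
r₂ = 58230 + 912400 = 970630 km = 9.7063×10⁸ m.
Transfer ellipse a_t = (r₁ + r₂)/2 = 5.262×10⁸ m.
At r₁: circular v_c1 = √(μ/r₁) = 21550 m/s; transfer-perikrone v_p = √[μ(2/r₁ − 1/a_t)] = 29270 m/s.
Δv₁ = v_p − v_c1 = 7719 m/s.
At r₂: circular v_c2 = √(μ/r₂) = 6251 m/s; transfer-apokrone v_a = √[μ(2/r₂ − 1/a_t)] = 2463 m/s.
Δv₂ = v_c2 − v_a = 3788 m/s.
Total Δv = Δv₁ + Δv₂ = 11510 m/s = 11.51 km/s.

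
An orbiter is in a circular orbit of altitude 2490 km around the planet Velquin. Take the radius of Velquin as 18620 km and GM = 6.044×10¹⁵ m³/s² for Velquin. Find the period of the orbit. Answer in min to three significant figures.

T ≈ 131 min

r = 18620 + 2490 = 21110 km = 2.1110×10⁷ m.
Kepler's third law: T = 2π√(r³/μ) = 2π√((2.111×10⁷)³ / 6.044×10¹⁵).
r³/μ = 1.556×10⁶ s², so T = 2π × 1.248×10³ = 7.839×10³ s.
Converting: 7.839×10³ s ÷ 60.00 = 130.6 min.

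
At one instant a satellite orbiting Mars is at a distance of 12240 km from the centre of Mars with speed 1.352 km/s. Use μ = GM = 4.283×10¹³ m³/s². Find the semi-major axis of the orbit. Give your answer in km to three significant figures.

a ≈ 8280 km

r = 1.224×10⁷ m.
Specific orbital energy ε = v²/2 − μ/r = (1352)²/2 − 4.283×10¹³/1.224×10⁷ = -2.585×10⁶ J/kg.
Since ε = −μ/(2a), a = −μ/(2ε) = 8.284×10⁶ m = 8283.6 km.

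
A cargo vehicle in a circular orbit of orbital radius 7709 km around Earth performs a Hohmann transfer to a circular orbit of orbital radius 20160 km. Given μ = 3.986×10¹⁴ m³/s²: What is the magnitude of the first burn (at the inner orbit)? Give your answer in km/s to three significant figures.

r₁ = 7709 km = 7.709×10⁶ m.
r₂ = 20160 km = 2.016×10⁷ m.
Transfer ellipse a_t = (r₁ + r₂)/2 = 1.393×10⁷ m.
At r₁: circular v_c1 = √(μ/r₁) = 7191 m/s; transfer-perigee v_p = √[μ(2/r₁ − 1/a_t)] = 8649 m/s.
Δv₁ = v_p − v_c1 = 1458 m/s.
= 1.458 km/s.

Δv ≈ 1.46 km/s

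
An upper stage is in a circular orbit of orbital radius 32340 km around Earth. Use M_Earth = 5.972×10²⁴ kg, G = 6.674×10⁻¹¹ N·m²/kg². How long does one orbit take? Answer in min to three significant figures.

μ = GM = 6.674×10⁻¹¹ × 5.972×10²⁴ = 3.986×10¹⁴ m³/s².
r = 32340 km = 3.234×10⁷ m.
Kepler's third law: T = 2π√(r³/μ) = 2π√((3.234×10⁷)³ / 3.986×10¹⁴).
r³/μ = 8.486×10⁷ s², so T = 2π × 9.212×10³ = 5.788×10⁴ s.
Converting: 5.788×10⁴ s ÷ 60.00 = 964.7 min.

T ≈ 965 min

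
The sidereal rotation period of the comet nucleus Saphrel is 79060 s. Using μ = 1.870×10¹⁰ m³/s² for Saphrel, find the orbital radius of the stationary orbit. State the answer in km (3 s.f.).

A synchronous orbit has period T, so by Kepler's third law a = (μT²/4π²)^(1/3).
μT²/4π² = 1.870×10¹⁰ × (7.906×10⁴)² / 39.48 = 2.961×10¹⁸ m³.
a = 1.436×10⁶ m = 1435.9 km.

r_sync ≈ 1440 km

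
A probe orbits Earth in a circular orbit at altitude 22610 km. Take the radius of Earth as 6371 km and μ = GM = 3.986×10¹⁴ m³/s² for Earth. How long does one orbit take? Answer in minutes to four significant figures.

T ≈ 818.3 minutes

r = 6371 + 22610 = 28981 km = 2.8981×10⁷ m.
Kepler's third law: T = 2π√(r³/μ) = 2π√((2.898×10⁷)³ / 3.986×10¹⁴).
r³/μ = 6.107×10⁷ s², so T = 2π × 7.815×10³ = 4.910×10⁴ s.
Converting: 4.910×10⁴ s ÷ 60.00 = 818.3 minutes.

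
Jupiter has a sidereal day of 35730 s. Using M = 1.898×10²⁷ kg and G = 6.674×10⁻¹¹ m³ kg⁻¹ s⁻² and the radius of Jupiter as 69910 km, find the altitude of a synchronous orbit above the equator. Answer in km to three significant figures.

μ = GM = 6.674×10⁻¹¹ × 1.898×10²⁷ = 1.267×10¹⁷ m³/s².
A synchronous orbit has period T, so by Kepler's third law a = (μT²/4π²)^(1/3).
μT²/4π² = 1.267×10¹⁷ × (3.573×10⁴)² / 39.48 = 4.096×10²⁴ m³.
a = 1.600×10⁸ m = 1.6000×10⁵ km.
Altitude h = a − R = 1.6000×10⁵ − 69910 = 90094 km.

h_sync ≈ 90100 km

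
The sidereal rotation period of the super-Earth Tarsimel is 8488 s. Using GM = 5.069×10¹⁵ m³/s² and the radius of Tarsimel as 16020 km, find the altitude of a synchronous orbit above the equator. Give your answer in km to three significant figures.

h_sync ≈ 4970 km

A synchronous orbit has period T, so by Kepler's third law a = (μT²/4π²)^(1/3).
μT²/4π² = 5.069×10¹⁵ × (8.488×10³)² / 39.48 = 9.251×10²¹ m³.
a = 2.099×10⁷ m = 20992 km.
Altitude h = a − R = 20992 − 16020 = 4972.2 km.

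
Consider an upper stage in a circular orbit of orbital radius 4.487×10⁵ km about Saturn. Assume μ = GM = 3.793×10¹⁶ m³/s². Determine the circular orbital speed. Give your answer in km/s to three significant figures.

v ≈ 9.19 km/s

r = 4.487×10⁵ km = 4.487×10⁸ m.
For a circular orbit v = √(μ/r) = √(3.793×10¹⁶ / 4.487×10⁸) = √(8.453×10⁷) = 9194 m/s.
That is 9.194 km/s.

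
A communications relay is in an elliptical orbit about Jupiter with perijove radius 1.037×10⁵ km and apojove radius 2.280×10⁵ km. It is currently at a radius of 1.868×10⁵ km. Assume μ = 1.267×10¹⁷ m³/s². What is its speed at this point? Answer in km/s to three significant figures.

v ≈ 24.3 km/s

Semi-major axis a = (r_p + r_a)/2 = 1.6585×10⁵ km = 1.658×10⁸ m.
Vis-viva: v² = μ(2/r − 1/a) = 1.267×10¹⁷ × (1.071×10⁻⁸ − 6.030×10⁻⁹) = 5.926×10⁸ m²/s².
v = 24340 m/s = 24.34 km/s.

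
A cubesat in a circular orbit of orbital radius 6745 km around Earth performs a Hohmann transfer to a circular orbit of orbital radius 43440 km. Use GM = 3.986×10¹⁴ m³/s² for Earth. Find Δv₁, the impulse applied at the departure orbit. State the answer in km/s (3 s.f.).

r₁ = 6745 km = 6.745×10⁶ m.
r₂ = 43440 km = 4.344×10⁷ m.
Transfer ellipse a_t = (r₁ + r₂)/2 = 2.509×10⁷ m.
At r₁: circular v_c1 = √(μ/r₁) = 7687 m/s; transfer-perigee v_p = √[μ(2/r₁ − 1/a_t)] = 10110 m/s.
Δv₁ = v_p − v_c1 = 2427 m/s.
= 2.427 km/s.

Δv ≈ 2.43 km/s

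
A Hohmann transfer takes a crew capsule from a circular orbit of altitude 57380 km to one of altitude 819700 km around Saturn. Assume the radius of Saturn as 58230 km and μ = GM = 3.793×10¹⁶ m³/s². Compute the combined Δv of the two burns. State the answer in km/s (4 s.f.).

r₁ = 58230 + 57380 = 115610 km = 1.1561×10⁸ m.
r₂ = 58230 + 819700 = 877930 km = 8.7793×10⁸ m.
Transfer ellipse a_t = (r₁ + r₂)/2 = 4.968×10⁸ m.
At r₁: circular v_c1 = √(μ/r₁) = 18110 m/s; transfer-perikrone v_p = √[μ(2/r₁ − 1/a_t)] = 24080 m/s.
Δv₁ = v_p − v_c1 = 5966 m/s.
At r₂: circular v_c2 = √(μ/r₂) = 6573 m/s; transfer-apokrone v_a = √[μ(2/r₂ − 1/a_t)] = 3171 m/s.
Δv₂ = v_c2 − v_a = 3402 m/s.
Total Δv = Δv₁ + Δv₂ = 9368 m/s = 9.368 km/s.

Δv_total ≈ 9.368 km/s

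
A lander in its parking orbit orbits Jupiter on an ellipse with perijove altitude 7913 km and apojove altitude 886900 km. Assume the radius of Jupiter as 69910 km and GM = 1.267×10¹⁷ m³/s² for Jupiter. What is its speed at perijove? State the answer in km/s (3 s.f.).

r_p = 69910 + 7913 = 77823 km = 7.7823×10⁷ m.
r_a = 69910 + 886900 = 956810 km = 9.5681×10⁸ m.
Semi-major axis a = (r_p + r_a)/2 = 5.1732×10⁵ km = 5.173×10⁸ m.
Vis-viva: v² = μ(2/r − 1/a) = 1.267×10¹⁷ × (2.570×10⁻⁸ − 1.933×10⁻⁹) = 3.011×10⁹ m²/s².
v = 54870 m/s = 54.87 km/s.

v ≈ 54.9 km/s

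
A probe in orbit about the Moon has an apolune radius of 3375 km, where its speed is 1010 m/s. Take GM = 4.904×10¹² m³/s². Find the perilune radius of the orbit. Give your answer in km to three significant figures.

r_a = 3.375×10⁶ m.
Specific energy ε = v²/2 − μ/r = -9.430×10⁵ J/kg, so a = −μ/(2ε) = 2.600×10⁶ m.
The apsides satisfy r_p + r_a = 2a, so the perilune radius is 2a − r_a = 1.825×10⁶ m = 1825.5 km.

perilune radius ≈ 1830 km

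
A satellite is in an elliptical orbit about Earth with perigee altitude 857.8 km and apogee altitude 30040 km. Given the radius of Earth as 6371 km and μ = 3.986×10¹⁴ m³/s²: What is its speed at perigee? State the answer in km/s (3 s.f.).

v ≈ 9.59 km/s

r_p = 6371 + 857.8 = 7228.8 km = 7.2288×10⁶ m.
r_a = 6371 + 30040 = 36411 km = 3.6411×10⁷ m.
Semi-major axis a = (r_p + r_a)/2 = 21820 km = 2.182×10⁷ m.
Vis-viva: v² = μ(2/r − 1/a) = 3.986×10¹⁴ × (2.767×10⁻⁷ − 4.583×10⁻⁸) = 9.201×10⁷ m²/s².
v = 9592 m/s = 9.592 km/s.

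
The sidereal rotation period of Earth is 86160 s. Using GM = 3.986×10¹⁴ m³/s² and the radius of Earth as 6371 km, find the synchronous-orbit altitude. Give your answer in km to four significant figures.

A synchronous orbit has period T, so by Kepler's third law a = (μT²/4π²)^(1/3).
μT²/4π² = 3.986×10¹⁴ × (8.616×10⁴)² / 39.48 = 7.495×10²² m³.
a = 4.216×10⁷ m = 42163 km.
Altitude h = a − R = 42163 − 6371 = 35792 km.

h_sync ≈ 35790 km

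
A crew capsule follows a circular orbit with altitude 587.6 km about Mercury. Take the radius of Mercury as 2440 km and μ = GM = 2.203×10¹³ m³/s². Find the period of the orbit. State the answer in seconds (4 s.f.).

T ≈ 7052 seconds

r = 2440 + 587.6 = 3027.6 km = 3.0276×10⁶ m.
Kepler's third law: T = 2π√(r³/μ) = 2π√((3.028×10⁶)³ / 2.203×10¹³).
r³/μ = 1.260×10⁶ s², so T = 2π × 1.122×10³ = 7.052×10³ s.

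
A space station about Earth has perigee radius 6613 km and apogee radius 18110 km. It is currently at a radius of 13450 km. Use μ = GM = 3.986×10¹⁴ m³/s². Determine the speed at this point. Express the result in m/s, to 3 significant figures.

v ≈ 5200 m/s

Semi-major axis a = (r_p + r_a)/2 = 12362 km = 1.236×10⁷ m.
Vis-viva: v² = μ(2/r − 1/a) = 3.986×10¹⁴ × (1.487×10⁻⁷ − 8.090×10⁻⁸) = 2.703×10⁷ m²/s².
v = 5199 m/s.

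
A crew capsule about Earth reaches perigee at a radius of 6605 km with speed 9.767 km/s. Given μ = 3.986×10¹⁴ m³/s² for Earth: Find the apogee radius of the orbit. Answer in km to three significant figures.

r_p = 6.605×10⁶ m.
Specific energy ε = v²/2 − μ/r = -1.265×10⁷ J/kg, so a = −μ/(2ε) = 1.575×10⁷ m.
The apsides satisfy r_p + r_a = 2a, so the apogee radius is 2a − r_p = 2.490×10⁷ m = 24902 km.

apogee radius ≈ 24900 km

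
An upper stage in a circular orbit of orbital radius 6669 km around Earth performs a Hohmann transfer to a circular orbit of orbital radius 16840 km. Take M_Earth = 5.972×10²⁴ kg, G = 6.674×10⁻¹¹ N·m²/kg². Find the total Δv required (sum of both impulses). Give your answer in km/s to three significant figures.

μ = GM = 6.674×10⁻¹¹ × 5.972×10²⁴ = 3.986×10¹⁴ m³/s².
r₁ = 6669 km = 6.669×10⁶ m.
r₂ = 16840 km = 1.684×10⁷ m.
Transfer ellipse a_t = (r₁ + r₂)/2 = 1.175×10⁷ m.
At r₁: circular v_c1 = √(μ/r₁) = 7731 m/s; transfer-perigee v_p = √[μ(2/r₁ − 1/a_t)] = 9253 m/s.
Δv₁ = v_p − v_c1 = 1522 m/s.
At r₂: circular v_c2 = √(μ/r₂) = 4865 m/s; transfer-apogee v_a = √[μ(2/r₂ − 1/a_t)] = 3664 m/s.
Δv₂ = v_c2 − v_a = 1201 m/s.
Total Δv = Δv₁ + Δv₂ = 2723 m/s = 2.723 km/s.

Δv_total ≈ 2.72 km/s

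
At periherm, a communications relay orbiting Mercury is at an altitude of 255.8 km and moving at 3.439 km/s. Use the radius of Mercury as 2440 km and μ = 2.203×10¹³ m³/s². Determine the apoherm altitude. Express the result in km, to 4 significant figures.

apoherm altitude ≈ 4618 km

r_p = 2440 + 255.8 = 2695.8 km = 2.696×10⁶ m.
Specific energy ε = v²/2 − μ/r = -2.259×10⁶ J/kg, so a = −μ/(2ε) = 4.877×10⁶ m.
The apsides satisfy r_p + r_a = 2a, so the apoherm radius is 2a − r_p = 7.058×10⁶ m = 7058.0 km.
Apoherm altitude = 7058.0 − 2440 = 4618.0 km.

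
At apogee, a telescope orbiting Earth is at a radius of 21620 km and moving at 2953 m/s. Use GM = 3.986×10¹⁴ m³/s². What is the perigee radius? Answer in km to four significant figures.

r_a = 2.162×10⁷ m.
Specific energy ε = v²/2 − μ/r = -1.408×10⁷ J/kg, so a = −μ/(2ε) = 1.416×10⁷ m.
The apsides satisfy r_p + r_a = 2a, so the perigee radius is 2a − r_a = 6.697×10⁶ m = 6696.6 km.

perigee radius ≈ 6697 km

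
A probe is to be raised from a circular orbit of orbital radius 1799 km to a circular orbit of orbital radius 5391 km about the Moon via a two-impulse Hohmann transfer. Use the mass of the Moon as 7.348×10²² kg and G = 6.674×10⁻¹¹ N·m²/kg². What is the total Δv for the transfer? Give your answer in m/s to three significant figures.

μ = GM = 6.674×10⁻¹¹ × 7.348×10²² = 4.904×10¹² m³/s².
r₁ = 1799 km = 1.799×10⁶ m.
r₂ = 5391 km = 5.391×10⁶ m.
Transfer ellipse a_t = (r₁ + r₂)/2 = 3.595×10⁶ m.
At r₁: circular v_c1 = √(μ/r₁) = 1651 m/s; transfer-perilune v_p = √[μ(2/r₁ − 1/a_t)] = 2022 m/s.
Δv₁ = v_p − v_c1 = 370.8 m/s.
At r₂: circular v_c2 = √(μ/r₂) = 953.8 m/s; transfer-apolune v_a = √[μ(2/r₂ − 1/a_t)] = 674.7 m/s.
Δv₂ = v_c2 − v_a = 279.1 m/s.
Total Δv = Δv₁ + Δv₂ = 649.9 m/s.

Δv_total ≈ 650 m/s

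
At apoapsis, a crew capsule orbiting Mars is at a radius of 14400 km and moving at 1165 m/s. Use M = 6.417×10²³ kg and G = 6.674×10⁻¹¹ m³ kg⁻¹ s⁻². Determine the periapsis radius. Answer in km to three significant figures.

periapsis radius ≈ 4260 km

μ = GM = 6.674×10⁻¹¹ × 6.417×10²³ = 4.283×10¹³ m³/s².
r_a = 1.440×10⁷ m.
Specific energy ε = v²/2 − μ/r = -2.295×10⁶ J/kg, so a = −μ/(2ε) = 9.329×10⁶ m.
The apsides satisfy r_p + r_a = 2a, so the periapsis radius is 2a − r_a = 4.257×10⁶ m = 4257.1 km.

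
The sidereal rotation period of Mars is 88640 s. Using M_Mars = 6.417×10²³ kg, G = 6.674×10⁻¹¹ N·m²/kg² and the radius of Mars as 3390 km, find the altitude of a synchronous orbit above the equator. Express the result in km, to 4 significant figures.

h_sync ≈ 17040 km

μ = GM = 6.674×10⁻¹¹ × 6.417×10²³ = 4.283×10¹³ m³/s².
A synchronous orbit has period T, so by Kepler's third law a = (μT²/4π²)^(1/3).
μT²/4π² = 4.283×10¹³ × (8.864×10⁴)² / 39.48 = 8.524×10²¹ m³.
a = 2.043×10⁷ m = 20427 km.
Altitude h = a − R = 20427 − 3390 = 17037 km.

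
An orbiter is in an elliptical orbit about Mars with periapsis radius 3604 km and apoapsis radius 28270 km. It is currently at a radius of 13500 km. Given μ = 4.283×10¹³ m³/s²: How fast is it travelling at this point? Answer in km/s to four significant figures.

Semi-major axis a = (r_p + r_a)/2 = 15937 km = 1.594×10⁷ m.
Vis-viva: v² = μ(2/r − 1/a) = 4.283×10¹³ × (1.481×10⁻⁷ − 6.275×10⁻⁸) = 3.658×10⁶ m²/s².
v = 1913 m/s = 1.913 km/s.

v ≈ 1.913 km/s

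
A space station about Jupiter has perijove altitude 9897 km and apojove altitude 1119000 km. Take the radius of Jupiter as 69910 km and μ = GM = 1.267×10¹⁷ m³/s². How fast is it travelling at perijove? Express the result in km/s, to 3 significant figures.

r_p = 69910 + 9897 = 79807 km = 7.9807×10⁷ m.
r_a = 69910 + 1119000 = 1188900 km = 1.1889×10⁹ m.
Semi-major axis a = (r_p + r_a)/2 = 6.3436×10⁵ km = 6.344×10⁸ m.
Vis-viva: v² = μ(2/r − 1/a) = 1.267×10¹⁷ × (2.506×10⁻⁸ − 1.576×10⁻⁹) = 2.975×10⁹ m²/s².
v = 54550 m/s = 54.55 km/s.

v ≈ 54.5 km/s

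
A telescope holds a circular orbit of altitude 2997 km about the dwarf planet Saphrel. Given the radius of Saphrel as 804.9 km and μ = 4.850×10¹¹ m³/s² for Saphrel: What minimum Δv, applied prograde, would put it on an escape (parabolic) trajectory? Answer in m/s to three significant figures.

Δv ≈ 148 m/s

r = 804.9 + 2997 = 3801.9 km = 3.8019×10⁶ m.
Circular speed v_c = √(μ/r) = 357.2 m/s.
Escape speed v_esc = √(2μ/r) = √2 × v_c = 505.1 m/s.
Δv = v_esc − v_c = 147.9 m/s.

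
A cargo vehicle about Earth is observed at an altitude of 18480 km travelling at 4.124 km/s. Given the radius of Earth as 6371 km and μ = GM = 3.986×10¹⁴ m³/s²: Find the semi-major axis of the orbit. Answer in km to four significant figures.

r = 6371 + 18480 = 24851 km = 2.485×10⁷ m.
Specific orbital energy ε = v²/2 − μ/r = (4124)²/2 − 3.986×10¹⁴/2.485×10⁷ = -7.536×10⁶ J/kg.
Since ε = −μ/(2a), a = −μ/(2ε) = 2.645×10⁷ m = 26447 km.

a ≈ 26450 km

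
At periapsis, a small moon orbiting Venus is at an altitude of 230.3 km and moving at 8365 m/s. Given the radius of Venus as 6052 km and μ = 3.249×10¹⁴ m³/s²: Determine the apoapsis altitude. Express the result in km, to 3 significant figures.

apoapsis altitude ≈ 7090 km

r_p = 6052 + 230.3 = 6282.3 km = 6.282×10⁶ m.
Specific energy ε = v²/2 − μ/r = -1.673×10⁷ J/kg, so a = −μ/(2ε) = 9.710×10⁶ m.
The apsides satisfy r_p + r_a = 2a, so the apoapsis radius is 2a − r_p = 1.314×10⁷ m = 13138 km.
Apoapsis altitude = 13138 − 6052 = 7085.8 km.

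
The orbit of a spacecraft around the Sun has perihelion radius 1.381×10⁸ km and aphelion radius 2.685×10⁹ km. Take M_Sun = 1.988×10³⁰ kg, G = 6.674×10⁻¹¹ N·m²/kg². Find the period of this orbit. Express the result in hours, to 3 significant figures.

T ≈ 254000 hours

μ = GM = 6.674×10⁻¹¹ × 1.988×10³⁰ = 1.327×10²⁰ m³/s².
Semi-major axis a = (r_p + r_a)/2 = (1.3810×10⁸ + 2.6850×10⁹)/2 = 1.4116×10⁹ km = 1.412×10¹² m.
By Kepler's third law T = 2π√(a³/μ) = 2π × 1.456×10⁸ = 9.148×10⁸ s.
= 2.541×10⁵ hours.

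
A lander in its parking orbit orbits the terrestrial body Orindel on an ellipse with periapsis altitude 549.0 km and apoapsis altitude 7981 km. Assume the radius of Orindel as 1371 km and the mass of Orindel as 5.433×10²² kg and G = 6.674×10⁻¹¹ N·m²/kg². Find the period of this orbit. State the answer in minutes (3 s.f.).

μ = GM = 6.674×10⁻¹¹ × 5.433×10²² = 3.626×10¹² m³/s².
r_p = 1371 + 549.0 = 1920.0 km = 1.9200×10⁶ m.
r_a = 1371 + 7981 = 9352.0 km = 9.3520×10⁶ m.
Semi-major axis a = (r_p + r_a)/2 = (1920.0 + 9352.0)/2 = 5636.0 km = 5.636×10⁶ m.
By Kepler's third law T = 2π√(a³/μ) = 2π × 7.027×10³ = 4.415×10⁴ s.
= 735.8 minutes.

T ≈ 736 minutes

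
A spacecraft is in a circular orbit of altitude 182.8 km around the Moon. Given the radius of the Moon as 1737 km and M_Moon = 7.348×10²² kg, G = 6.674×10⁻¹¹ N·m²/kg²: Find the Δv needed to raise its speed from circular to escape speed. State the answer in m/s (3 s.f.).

Δv ≈ 662 m/s

μ = GM = 6.674×10⁻¹¹ × 7.348×10²² = 4.904×10¹² m³/s².
r = 1737 + 182.8 = 1919.8 km = 1.9198×10⁶ m.
Circular speed v_c = √(μ/r) = 1598 m/s.
Escape speed v_esc = √(2μ/r) = √2 × v_c = 2260 m/s.
Δv = v_esc − v_c = 662.0 m/s.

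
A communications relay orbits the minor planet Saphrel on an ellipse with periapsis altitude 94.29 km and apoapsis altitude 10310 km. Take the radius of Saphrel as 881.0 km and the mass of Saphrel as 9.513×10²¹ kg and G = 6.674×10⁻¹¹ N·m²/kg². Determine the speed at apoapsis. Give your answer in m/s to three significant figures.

μ = GM = 6.674×10⁻¹¹ × 9.513×10²¹ = 6.349×10¹¹ m³/s².
r_p = 881.0 + 94.29 = 975.29 km = 9.7529×10⁵ m.
r_a = 881.0 + 10310 = 11191 km = 1.1191×10⁷ m.
Semi-major axis a = (r_p + r_a)/2 = 6083.1 km = 6.083×10⁶ m.
Vis-viva: v² = μ(2/r − 1/a) = 6.349×10¹¹ × (1.787×10⁻⁷ − 1.644×10⁻⁷) = 9.096×10³ m²/s².
v = 95.37 m/s.

v ≈ 95.4 m/s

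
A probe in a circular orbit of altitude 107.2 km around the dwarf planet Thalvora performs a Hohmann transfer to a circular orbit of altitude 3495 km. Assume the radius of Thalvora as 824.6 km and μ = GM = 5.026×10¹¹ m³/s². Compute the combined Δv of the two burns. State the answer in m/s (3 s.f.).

Δv_total ≈ 345 m/s

r₁ = 824.6 + 107.2 = 931.80 km = 9.3180×10⁵ m.
r₂ = 824.6 + 3495 = 4319.6 km = 4.3196×10⁶ m.
Transfer ellipse a_t = (r₁ + r₂)/2 = 2.626×10⁶ m.
At r₁: circular v_c1 = √(μ/r₁) = 734.4 m/s; transfer-periapsis v_p = √[μ(2/r₁ − 1/a_t)] = 942.0 m/s.
Δv₁ = v_p − v_c1 = 207.6 m/s.
At r₂: circular v_c2 = √(μ/r₂) = 341.1 m/s; transfer-apoapsis v_a = √[μ(2/r₂ − 1/a_t)] = 203.2 m/s.
Δv₂ = v_c2 − v_a = 137.9 m/s.
Total Δv = Δv₁ + Δv₂ = 345.5 m/s.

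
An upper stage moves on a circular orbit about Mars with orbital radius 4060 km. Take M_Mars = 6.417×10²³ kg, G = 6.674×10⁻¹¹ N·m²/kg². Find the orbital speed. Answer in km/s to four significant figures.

μ = GM = 6.674×10⁻¹¹ × 6.417×10²³ = 4.283×10¹³ m³/s².
r = 4060 km = 4.060×10⁶ m.
For a circular orbit v = √(μ/r) = √(4.283×10¹³ / 4.060×10⁶) = √(1.055×10⁷) = 3248 m/s.
That is 3.248 km/s.

v ≈ 3.248 km/s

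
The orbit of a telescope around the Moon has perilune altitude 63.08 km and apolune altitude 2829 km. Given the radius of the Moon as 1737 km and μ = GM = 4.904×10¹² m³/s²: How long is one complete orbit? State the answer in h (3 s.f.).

T ≈ 4.48 h

r_p = 1737 + 63.08 = 1800.1 km = 1.8001×10⁶ m.
r_a = 1737 + 2829 = 4566.0 km = 4.5660×10⁶ m.
Semi-major axis a = (r_p + r_a)/2 = (1800.1 + 4566.0)/2 = 3183.0 km = 3.183×10⁶ m.
By Kepler's third law T = 2π√(a³/μ) = 2π × 2.564×10³ = 1.611×10⁴ s.
= 4.476 h.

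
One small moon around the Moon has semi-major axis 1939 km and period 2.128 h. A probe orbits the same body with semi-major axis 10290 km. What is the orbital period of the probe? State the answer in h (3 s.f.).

Kepler's third law: T² ∝ a³, so T₂ = T₁ (a₂/a₁)^(3/2).
a₂/a₁ = 5.307, (a₂/a₁)^(3/2) = 12.23.
T₂ = 2.128 × 12.23 = 26.02 h.

T₂ ≈ 26.0 h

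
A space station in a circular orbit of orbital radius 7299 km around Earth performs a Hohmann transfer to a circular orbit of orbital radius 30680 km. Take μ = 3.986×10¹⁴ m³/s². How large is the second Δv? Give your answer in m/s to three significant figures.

Δv ≈ 1370 m/s

r₁ = 7299 km = 7.299×10⁶ m.
r₂ = 30680 km = 3.068×10⁷ m.
Transfer ellipse a_t = (r₁ + r₂)/2 = 1.899×10⁷ m.
At r₁: circular v_c1 = √(μ/r₁) = 7390 m/s; transfer-perigee v_p = √[μ(2/r₁ − 1/a_t)] = 9393 m/s.
At r₂: circular v_c2 = √(μ/r₂) = 3604 m/s; transfer-apogee v_a = √[μ(2/r₂ − 1/a_t)] = 2235 m/s.
Δv₂ = v_c2 − v_a = 1370 m/s.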